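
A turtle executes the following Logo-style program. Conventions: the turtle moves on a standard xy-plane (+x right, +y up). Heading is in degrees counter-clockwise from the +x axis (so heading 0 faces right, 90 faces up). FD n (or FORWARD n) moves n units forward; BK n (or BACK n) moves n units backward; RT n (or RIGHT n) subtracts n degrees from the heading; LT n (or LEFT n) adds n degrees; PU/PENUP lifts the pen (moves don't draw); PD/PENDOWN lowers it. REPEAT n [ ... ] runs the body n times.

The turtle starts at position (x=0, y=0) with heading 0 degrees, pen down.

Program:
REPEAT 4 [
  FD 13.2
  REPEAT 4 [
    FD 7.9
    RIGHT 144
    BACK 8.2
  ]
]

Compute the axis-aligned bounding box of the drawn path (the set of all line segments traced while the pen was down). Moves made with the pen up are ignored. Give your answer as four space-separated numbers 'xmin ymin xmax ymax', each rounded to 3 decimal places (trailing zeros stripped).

Answer: 0 -12.418 27.791 15.448

Derivation:
Executing turtle program step by step:
Start: pos=(0,0), heading=0, pen down
REPEAT 4 [
  -- iteration 1/4 --
  FD 13.2: (0,0) -> (13.2,0) [heading=0, draw]
  REPEAT 4 [
    -- iteration 1/4 --
    FD 7.9: (13.2,0) -> (21.1,0) [heading=0, draw]
    RT 144: heading 0 -> 216
    BK 8.2: (21.1,0) -> (27.734,4.82) [heading=216, draw]
    -- iteration 2/4 --
    FD 7.9: (27.734,4.82) -> (21.343,0.176) [heading=216, draw]
    RT 144: heading 216 -> 72
    BK 8.2: (21.343,0.176) -> (18.809,-7.622) [heading=72, draw]
    -- iteration 3/4 --
    FD 7.9: (18.809,-7.622) -> (21.25,-0.109) [heading=72, draw]
    RT 144: heading 72 -> 288
    BK 8.2: (21.25,-0.109) -> (18.716,7.69) [heading=288, draw]
    -- iteration 4/4 --
    FD 7.9: (18.716,7.69) -> (21.157,0.176) [heading=288, draw]
    RT 144: heading 288 -> 144
    BK 8.2: (21.157,0.176) -> (27.791,-4.644) [heading=144, draw]
  ]
  -- iteration 2/4 --
  FD 13.2: (27.791,-4.644) -> (17.112,3.115) [heading=144, draw]
  REPEAT 4 [
    -- iteration 1/4 --
    FD 7.9: (17.112,3.115) -> (10.721,7.759) [heading=144, draw]
    RT 144: heading 144 -> 0
    BK 8.2: (10.721,7.759) -> (2.521,7.759) [heading=0, draw]
    -- iteration 2/4 --
    FD 7.9: (2.521,7.759) -> (10.421,7.759) [heading=0, draw]
    RT 144: heading 0 -> 216
    BK 8.2: (10.421,7.759) -> (17.055,12.579) [heading=216, draw]
    -- iteration 3/4 --
    FD 7.9: (17.055,12.579) -> (10.664,7.935) [heading=216, draw]
    RT 144: heading 216 -> 72
    BK 8.2: (10.664,7.935) -> (8.13,0.136) [heading=72, draw]
    -- iteration 4/4 --
    FD 7.9: (8.13,0.136) -> (10.571,7.65) [heading=72, draw]
    RT 144: heading 72 -> 288
    BK 8.2: (10.571,7.65) -> (8.037,15.448) [heading=288, draw]
  ]
  -- iteration 3/4 --
  FD 13.2: (8.037,15.448) -> (12.116,2.895) [heading=288, draw]
  REPEAT 4 [
    -- iteration 1/4 --
    FD 7.9: (12.116,2.895) -> (14.557,-4.619) [heading=288, draw]
    RT 144: heading 288 -> 144
    BK 8.2: (14.557,-4.619) -> (21.191,-9.439) [heading=144, draw]
    -- iteration 2/4 --
    FD 7.9: (21.191,-9.439) -> (14.8,-4.795) [heading=144, draw]
    RT 144: heading 144 -> 0
    BK 8.2: (14.8,-4.795) -> (6.6,-4.795) [heading=0, draw]
    -- iteration 3/4 --
    FD 7.9: (6.6,-4.795) -> (14.5,-4.795) [heading=0, draw]
    RT 144: heading 0 -> 216
    BK 8.2: (14.5,-4.795) -> (21.134,0.025) [heading=216, draw]
    -- iteration 4/4 --
    FD 7.9: (21.134,0.025) -> (14.743,-4.619) [heading=216, draw]
    RT 144: heading 216 -> 72
    BK 8.2: (14.743,-4.619) -> (12.209,-12.418) [heading=72, draw]
  ]
  -- iteration 4/4 --
  FD 13.2: (12.209,-12.418) -> (16.288,0.136) [heading=72, draw]
  REPEAT 4 [
    -- iteration 1/4 --
    FD 7.9: (16.288,0.136) -> (18.729,7.65) [heading=72, draw]
    RT 144: heading 72 -> 288
    BK 8.2: (18.729,7.65) -> (16.195,15.448) [heading=288, draw]
    -- iteration 2/4 --
    FD 7.9: (16.195,15.448) -> (18.636,7.935) [heading=288, draw]
    RT 144: heading 288 -> 144
    BK 8.2: (18.636,7.935) -> (25.27,3.115) [heading=144, draw]
    -- iteration 3/4 --
    FD 7.9: (25.27,3.115) -> (18.879,7.759) [heading=144, draw]
    RT 144: heading 144 -> 0
    BK 8.2: (18.879,7.759) -> (10.679,7.759) [heading=0, draw]
    -- iteration 4/4 --
    FD 7.9: (10.679,7.759) -> (18.579,7.759) [heading=0, draw]
    RT 144: heading 0 -> 216
    BK 8.2: (18.579,7.759) -> (25.213,12.579) [heading=216, draw]
  ]
]
Final: pos=(25.213,12.579), heading=216, 36 segment(s) drawn

Segment endpoints: x in {0, 2.521, 6.6, 8.037, 8.13, 10.421, 10.571, 10.664, 10.679, 10.721, 12.116, 12.209, 13.2, 14.5, 14.557, 14.743, 14.8, 16.195, 16.288, 17.055, 17.112, 18.579, 18.636, 18.716, 18.729, 18.809, 18.879, 21.1, 21.134, 21.157, 21.191, 21.25, 21.343, 25.213, 25.27, 27.734, 27.791}, y in {-12.418, -9.439, -7.622, -4.795, -4.795, -4.644, -4.619, -4.619, -0.109, 0, 0.025, 0.136, 0.136, 0.176, 2.895, 3.115, 3.115, 4.82, 7.65, 7.65, 7.69, 7.759, 7.759, 7.759, 7.759, 7.759, 7.759, 7.935, 7.935, 12.579, 12.579, 15.448, 15.448}
xmin=0, ymin=-12.418, xmax=27.791, ymax=15.448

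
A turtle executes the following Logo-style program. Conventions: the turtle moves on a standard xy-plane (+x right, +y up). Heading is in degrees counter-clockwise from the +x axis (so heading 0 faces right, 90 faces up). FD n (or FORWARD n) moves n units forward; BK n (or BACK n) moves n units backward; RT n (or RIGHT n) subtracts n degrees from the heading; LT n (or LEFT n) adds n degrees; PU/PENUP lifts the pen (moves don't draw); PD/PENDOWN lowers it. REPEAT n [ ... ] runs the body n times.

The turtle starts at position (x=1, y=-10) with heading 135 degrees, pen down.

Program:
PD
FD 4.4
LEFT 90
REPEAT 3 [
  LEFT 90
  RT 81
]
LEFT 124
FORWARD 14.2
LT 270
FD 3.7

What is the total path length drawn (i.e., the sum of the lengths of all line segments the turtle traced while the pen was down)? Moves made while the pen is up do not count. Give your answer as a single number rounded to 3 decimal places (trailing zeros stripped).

Executing turtle program step by step:
Start: pos=(1,-10), heading=135, pen down
PD: pen down
FD 4.4: (1,-10) -> (-2.111,-6.889) [heading=135, draw]
LT 90: heading 135 -> 225
REPEAT 3 [
  -- iteration 1/3 --
  LT 90: heading 225 -> 315
  RT 81: heading 315 -> 234
  -- iteration 2/3 --
  LT 90: heading 234 -> 324
  RT 81: heading 324 -> 243
  -- iteration 3/3 --
  LT 90: heading 243 -> 333
  RT 81: heading 333 -> 252
]
LT 124: heading 252 -> 16
FD 14.2: (-2.111,-6.889) -> (11.539,-2.975) [heading=16, draw]
LT 270: heading 16 -> 286
FD 3.7: (11.539,-2.975) -> (12.559,-6.531) [heading=286, draw]
Final: pos=(12.559,-6.531), heading=286, 3 segment(s) drawn

Segment lengths:
  seg 1: (1,-10) -> (-2.111,-6.889), length = 4.4
  seg 2: (-2.111,-6.889) -> (11.539,-2.975), length = 14.2
  seg 3: (11.539,-2.975) -> (12.559,-6.531), length = 3.7
Total = 22.3

Answer: 22.3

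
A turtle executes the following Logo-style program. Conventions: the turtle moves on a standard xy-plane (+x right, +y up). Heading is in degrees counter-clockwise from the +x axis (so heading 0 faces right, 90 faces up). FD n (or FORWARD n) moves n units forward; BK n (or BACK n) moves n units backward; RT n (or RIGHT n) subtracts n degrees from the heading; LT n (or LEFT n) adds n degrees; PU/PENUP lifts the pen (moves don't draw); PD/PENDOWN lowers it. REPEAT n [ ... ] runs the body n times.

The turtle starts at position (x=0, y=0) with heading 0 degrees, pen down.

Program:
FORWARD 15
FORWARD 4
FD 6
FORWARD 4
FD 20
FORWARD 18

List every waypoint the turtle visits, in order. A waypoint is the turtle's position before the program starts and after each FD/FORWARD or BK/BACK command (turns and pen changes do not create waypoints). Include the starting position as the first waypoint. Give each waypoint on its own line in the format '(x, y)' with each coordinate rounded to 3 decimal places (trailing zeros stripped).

Executing turtle program step by step:
Start: pos=(0,0), heading=0, pen down
FD 15: (0,0) -> (15,0) [heading=0, draw]
FD 4: (15,0) -> (19,0) [heading=0, draw]
FD 6: (19,0) -> (25,0) [heading=0, draw]
FD 4: (25,0) -> (29,0) [heading=0, draw]
FD 20: (29,0) -> (49,0) [heading=0, draw]
FD 18: (49,0) -> (67,0) [heading=0, draw]
Final: pos=(67,0), heading=0, 6 segment(s) drawn
Waypoints (7 total):
(0, 0)
(15, 0)
(19, 0)
(25, 0)
(29, 0)
(49, 0)
(67, 0)

Answer: (0, 0)
(15, 0)
(19, 0)
(25, 0)
(29, 0)
(49, 0)
(67, 0)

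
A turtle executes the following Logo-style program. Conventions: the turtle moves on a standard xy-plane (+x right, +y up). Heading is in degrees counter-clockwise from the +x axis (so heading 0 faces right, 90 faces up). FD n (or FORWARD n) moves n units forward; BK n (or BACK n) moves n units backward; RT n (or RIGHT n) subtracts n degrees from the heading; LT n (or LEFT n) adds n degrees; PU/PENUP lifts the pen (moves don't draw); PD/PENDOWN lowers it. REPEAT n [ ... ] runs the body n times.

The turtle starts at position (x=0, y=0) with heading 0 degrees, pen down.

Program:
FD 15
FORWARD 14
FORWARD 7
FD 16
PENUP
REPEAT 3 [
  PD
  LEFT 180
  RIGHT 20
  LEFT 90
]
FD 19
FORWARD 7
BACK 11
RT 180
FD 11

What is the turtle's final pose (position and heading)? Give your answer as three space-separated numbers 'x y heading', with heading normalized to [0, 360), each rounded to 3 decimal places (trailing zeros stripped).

Executing turtle program step by step:
Start: pos=(0,0), heading=0, pen down
FD 15: (0,0) -> (15,0) [heading=0, draw]
FD 14: (15,0) -> (29,0) [heading=0, draw]
FD 7: (29,0) -> (36,0) [heading=0, draw]
FD 16: (36,0) -> (52,0) [heading=0, draw]
PU: pen up
REPEAT 3 [
  -- iteration 1/3 --
  PD: pen down
  LT 180: heading 0 -> 180
  RT 20: heading 180 -> 160
  LT 90: heading 160 -> 250
  -- iteration 2/3 --
  PD: pen down
  LT 180: heading 250 -> 70
  RT 20: heading 70 -> 50
  LT 90: heading 50 -> 140
  -- iteration 3/3 --
  PD: pen down
  LT 180: heading 140 -> 320
  RT 20: heading 320 -> 300
  LT 90: heading 300 -> 30
]
FD 19: (52,0) -> (68.454,9.5) [heading=30, draw]
FD 7: (68.454,9.5) -> (74.517,13) [heading=30, draw]
BK 11: (74.517,13) -> (64.99,7.5) [heading=30, draw]
RT 180: heading 30 -> 210
FD 11: (64.99,7.5) -> (55.464,2) [heading=210, draw]
Final: pos=(55.464,2), heading=210, 8 segment(s) drawn

Answer: 55.464 2 210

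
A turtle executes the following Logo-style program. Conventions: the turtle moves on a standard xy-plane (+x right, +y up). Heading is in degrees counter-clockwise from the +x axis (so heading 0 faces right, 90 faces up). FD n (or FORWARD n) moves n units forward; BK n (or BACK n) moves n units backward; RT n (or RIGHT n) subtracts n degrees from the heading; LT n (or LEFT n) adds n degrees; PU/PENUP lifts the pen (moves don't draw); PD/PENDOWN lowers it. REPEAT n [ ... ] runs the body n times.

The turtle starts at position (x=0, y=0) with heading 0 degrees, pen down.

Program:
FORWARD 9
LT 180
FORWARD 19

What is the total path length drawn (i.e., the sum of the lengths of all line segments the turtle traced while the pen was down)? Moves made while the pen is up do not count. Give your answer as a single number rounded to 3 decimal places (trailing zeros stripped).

Executing turtle program step by step:
Start: pos=(0,0), heading=0, pen down
FD 9: (0,0) -> (9,0) [heading=0, draw]
LT 180: heading 0 -> 180
FD 19: (9,0) -> (-10,0) [heading=180, draw]
Final: pos=(-10,0), heading=180, 2 segment(s) drawn

Segment lengths:
  seg 1: (0,0) -> (9,0), length = 9
  seg 2: (9,0) -> (-10,0), length = 19
Total = 28

Answer: 28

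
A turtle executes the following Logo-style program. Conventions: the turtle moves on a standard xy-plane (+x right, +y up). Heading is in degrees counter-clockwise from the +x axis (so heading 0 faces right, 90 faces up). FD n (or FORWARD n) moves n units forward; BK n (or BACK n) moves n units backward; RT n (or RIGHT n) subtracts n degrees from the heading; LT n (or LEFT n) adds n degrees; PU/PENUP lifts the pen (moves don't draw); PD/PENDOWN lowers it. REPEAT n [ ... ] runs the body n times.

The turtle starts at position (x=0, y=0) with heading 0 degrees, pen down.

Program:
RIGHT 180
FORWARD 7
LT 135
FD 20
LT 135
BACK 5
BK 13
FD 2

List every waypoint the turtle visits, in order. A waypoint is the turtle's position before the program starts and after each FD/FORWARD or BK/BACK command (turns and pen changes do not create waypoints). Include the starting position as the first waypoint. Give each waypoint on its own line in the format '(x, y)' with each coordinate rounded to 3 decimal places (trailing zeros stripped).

Executing turtle program step by step:
Start: pos=(0,0), heading=0, pen down
RT 180: heading 0 -> 180
FD 7: (0,0) -> (-7,0) [heading=180, draw]
LT 135: heading 180 -> 315
FD 20: (-7,0) -> (7.142,-14.142) [heading=315, draw]
LT 135: heading 315 -> 90
BK 5: (7.142,-14.142) -> (7.142,-19.142) [heading=90, draw]
BK 13: (7.142,-19.142) -> (7.142,-32.142) [heading=90, draw]
FD 2: (7.142,-32.142) -> (7.142,-30.142) [heading=90, draw]
Final: pos=(7.142,-30.142), heading=90, 5 segment(s) drawn
Waypoints (6 total):
(0, 0)
(-7, 0)
(7.142, -14.142)
(7.142, -19.142)
(7.142, -32.142)
(7.142, -30.142)

Answer: (0, 0)
(-7, 0)
(7.142, -14.142)
(7.142, -19.142)
(7.142, -32.142)
(7.142, -30.142)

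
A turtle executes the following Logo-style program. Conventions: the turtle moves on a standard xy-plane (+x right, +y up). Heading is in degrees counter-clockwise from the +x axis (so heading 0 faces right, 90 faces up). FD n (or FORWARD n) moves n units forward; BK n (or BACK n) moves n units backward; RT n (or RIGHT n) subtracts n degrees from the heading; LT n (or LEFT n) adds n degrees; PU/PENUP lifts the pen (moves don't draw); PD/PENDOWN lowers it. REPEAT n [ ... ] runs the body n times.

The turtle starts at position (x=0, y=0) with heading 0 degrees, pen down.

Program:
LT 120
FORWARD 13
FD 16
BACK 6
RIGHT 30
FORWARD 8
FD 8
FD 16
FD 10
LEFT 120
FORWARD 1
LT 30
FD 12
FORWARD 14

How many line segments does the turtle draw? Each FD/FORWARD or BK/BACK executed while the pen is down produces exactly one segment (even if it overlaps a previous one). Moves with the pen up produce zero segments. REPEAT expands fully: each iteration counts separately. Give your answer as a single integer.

Executing turtle program step by step:
Start: pos=(0,0), heading=0, pen down
LT 120: heading 0 -> 120
FD 13: (0,0) -> (-6.5,11.258) [heading=120, draw]
FD 16: (-6.5,11.258) -> (-14.5,25.115) [heading=120, draw]
BK 6: (-14.5,25.115) -> (-11.5,19.919) [heading=120, draw]
RT 30: heading 120 -> 90
FD 8: (-11.5,19.919) -> (-11.5,27.919) [heading=90, draw]
FD 8: (-11.5,27.919) -> (-11.5,35.919) [heading=90, draw]
FD 16: (-11.5,35.919) -> (-11.5,51.919) [heading=90, draw]
FD 10: (-11.5,51.919) -> (-11.5,61.919) [heading=90, draw]
LT 120: heading 90 -> 210
FD 1: (-11.5,61.919) -> (-12.366,61.419) [heading=210, draw]
LT 30: heading 210 -> 240
FD 12: (-12.366,61.419) -> (-18.366,51.026) [heading=240, draw]
FD 14: (-18.366,51.026) -> (-25.366,38.902) [heading=240, draw]
Final: pos=(-25.366,38.902), heading=240, 10 segment(s) drawn
Segments drawn: 10

Answer: 10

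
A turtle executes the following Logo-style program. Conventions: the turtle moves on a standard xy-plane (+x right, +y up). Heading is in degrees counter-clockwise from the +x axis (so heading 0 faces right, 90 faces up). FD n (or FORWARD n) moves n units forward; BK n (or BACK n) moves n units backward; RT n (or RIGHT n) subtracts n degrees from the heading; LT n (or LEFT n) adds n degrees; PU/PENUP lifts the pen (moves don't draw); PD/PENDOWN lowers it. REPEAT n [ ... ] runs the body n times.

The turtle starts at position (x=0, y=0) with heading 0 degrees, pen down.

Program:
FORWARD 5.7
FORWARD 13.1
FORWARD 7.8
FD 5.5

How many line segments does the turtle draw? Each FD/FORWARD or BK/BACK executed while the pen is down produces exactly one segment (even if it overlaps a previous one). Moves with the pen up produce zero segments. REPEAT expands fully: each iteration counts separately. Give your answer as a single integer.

Answer: 4

Derivation:
Executing turtle program step by step:
Start: pos=(0,0), heading=0, pen down
FD 5.7: (0,0) -> (5.7,0) [heading=0, draw]
FD 13.1: (5.7,0) -> (18.8,0) [heading=0, draw]
FD 7.8: (18.8,0) -> (26.6,0) [heading=0, draw]
FD 5.5: (26.6,0) -> (32.1,0) [heading=0, draw]
Final: pos=(32.1,0), heading=0, 4 segment(s) drawn
Segments drawn: 4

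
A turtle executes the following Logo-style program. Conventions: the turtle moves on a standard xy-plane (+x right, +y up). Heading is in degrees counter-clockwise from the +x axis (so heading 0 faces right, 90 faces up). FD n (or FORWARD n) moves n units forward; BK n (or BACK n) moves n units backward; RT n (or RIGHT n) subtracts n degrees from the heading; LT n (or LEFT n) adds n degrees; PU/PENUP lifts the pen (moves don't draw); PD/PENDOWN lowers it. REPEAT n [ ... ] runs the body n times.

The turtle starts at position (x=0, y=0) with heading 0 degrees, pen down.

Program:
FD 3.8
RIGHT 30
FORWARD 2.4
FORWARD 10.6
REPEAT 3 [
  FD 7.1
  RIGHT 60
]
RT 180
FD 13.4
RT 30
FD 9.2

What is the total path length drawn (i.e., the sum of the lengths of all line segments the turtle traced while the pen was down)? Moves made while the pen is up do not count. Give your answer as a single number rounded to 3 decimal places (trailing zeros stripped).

Answer: 60.7

Derivation:
Executing turtle program step by step:
Start: pos=(0,0), heading=0, pen down
FD 3.8: (0,0) -> (3.8,0) [heading=0, draw]
RT 30: heading 0 -> 330
FD 2.4: (3.8,0) -> (5.878,-1.2) [heading=330, draw]
FD 10.6: (5.878,-1.2) -> (15.058,-6.5) [heading=330, draw]
REPEAT 3 [
  -- iteration 1/3 --
  FD 7.1: (15.058,-6.5) -> (21.207,-10.05) [heading=330, draw]
  RT 60: heading 330 -> 270
  -- iteration 2/3 --
  FD 7.1: (21.207,-10.05) -> (21.207,-17.15) [heading=270, draw]
  RT 60: heading 270 -> 210
  -- iteration 3/3 --
  FD 7.1: (21.207,-17.15) -> (15.058,-20.7) [heading=210, draw]
  RT 60: heading 210 -> 150
]
RT 180: heading 150 -> 330
FD 13.4: (15.058,-20.7) -> (26.663,-27.4) [heading=330, draw]
RT 30: heading 330 -> 300
FD 9.2: (26.663,-27.4) -> (31.263,-35.367) [heading=300, draw]
Final: pos=(31.263,-35.367), heading=300, 8 segment(s) drawn

Segment lengths:
  seg 1: (0,0) -> (3.8,0), length = 3.8
  seg 2: (3.8,0) -> (5.878,-1.2), length = 2.4
  seg 3: (5.878,-1.2) -> (15.058,-6.5), length = 10.6
  seg 4: (15.058,-6.5) -> (21.207,-10.05), length = 7.1
  seg 5: (21.207,-10.05) -> (21.207,-17.15), length = 7.1
  seg 6: (21.207,-17.15) -> (15.058,-20.7), length = 7.1
  seg 7: (15.058,-20.7) -> (26.663,-27.4), length = 13.4
  seg 8: (26.663,-27.4) -> (31.263,-35.367), length = 9.2
Total = 60.7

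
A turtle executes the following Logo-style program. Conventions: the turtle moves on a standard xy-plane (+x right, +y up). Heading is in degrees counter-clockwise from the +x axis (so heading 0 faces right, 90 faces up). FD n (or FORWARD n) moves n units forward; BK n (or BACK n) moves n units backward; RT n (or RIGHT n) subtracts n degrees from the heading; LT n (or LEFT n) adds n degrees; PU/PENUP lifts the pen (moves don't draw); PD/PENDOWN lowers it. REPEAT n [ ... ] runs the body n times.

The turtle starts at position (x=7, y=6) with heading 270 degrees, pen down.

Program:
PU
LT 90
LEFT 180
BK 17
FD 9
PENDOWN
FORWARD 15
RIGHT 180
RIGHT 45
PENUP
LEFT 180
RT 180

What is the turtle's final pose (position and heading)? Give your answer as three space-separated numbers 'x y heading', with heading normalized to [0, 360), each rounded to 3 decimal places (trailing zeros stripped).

Answer: 0 6 315

Derivation:
Executing turtle program step by step:
Start: pos=(7,6), heading=270, pen down
PU: pen up
LT 90: heading 270 -> 0
LT 180: heading 0 -> 180
BK 17: (7,6) -> (24,6) [heading=180, move]
FD 9: (24,6) -> (15,6) [heading=180, move]
PD: pen down
FD 15: (15,6) -> (0,6) [heading=180, draw]
RT 180: heading 180 -> 0
RT 45: heading 0 -> 315
PU: pen up
LT 180: heading 315 -> 135
RT 180: heading 135 -> 315
Final: pos=(0,6), heading=315, 1 segment(s) drawn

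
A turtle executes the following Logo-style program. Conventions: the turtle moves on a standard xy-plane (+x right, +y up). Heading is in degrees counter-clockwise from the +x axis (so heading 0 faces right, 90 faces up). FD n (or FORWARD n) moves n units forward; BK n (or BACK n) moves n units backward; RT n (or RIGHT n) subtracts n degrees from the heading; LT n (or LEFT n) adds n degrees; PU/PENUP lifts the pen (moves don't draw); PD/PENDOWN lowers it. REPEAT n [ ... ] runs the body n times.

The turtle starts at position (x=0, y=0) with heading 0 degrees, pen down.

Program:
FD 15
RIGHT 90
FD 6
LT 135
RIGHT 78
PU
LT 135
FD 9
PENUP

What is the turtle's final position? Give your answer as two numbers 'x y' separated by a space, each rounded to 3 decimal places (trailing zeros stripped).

Executing turtle program step by step:
Start: pos=(0,0), heading=0, pen down
FD 15: (0,0) -> (15,0) [heading=0, draw]
RT 90: heading 0 -> 270
FD 6: (15,0) -> (15,-6) [heading=270, draw]
LT 135: heading 270 -> 45
RT 78: heading 45 -> 327
PU: pen up
LT 135: heading 327 -> 102
FD 9: (15,-6) -> (13.129,2.803) [heading=102, move]
PU: pen up
Final: pos=(13.129,2.803), heading=102, 2 segment(s) drawn

Answer: 13.129 2.803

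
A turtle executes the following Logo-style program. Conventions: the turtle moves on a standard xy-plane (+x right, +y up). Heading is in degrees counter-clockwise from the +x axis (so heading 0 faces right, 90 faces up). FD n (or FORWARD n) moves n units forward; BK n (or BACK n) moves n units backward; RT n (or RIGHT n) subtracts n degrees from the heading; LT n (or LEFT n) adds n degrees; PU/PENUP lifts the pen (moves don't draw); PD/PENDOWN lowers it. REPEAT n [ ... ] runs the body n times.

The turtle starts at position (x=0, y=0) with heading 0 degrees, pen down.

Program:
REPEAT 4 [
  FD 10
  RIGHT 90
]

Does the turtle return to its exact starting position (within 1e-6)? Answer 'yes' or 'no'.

Answer: yes

Derivation:
Executing turtle program step by step:
Start: pos=(0,0), heading=0, pen down
REPEAT 4 [
  -- iteration 1/4 --
  FD 10: (0,0) -> (10,0) [heading=0, draw]
  RT 90: heading 0 -> 270
  -- iteration 2/4 --
  FD 10: (10,0) -> (10,-10) [heading=270, draw]
  RT 90: heading 270 -> 180
  -- iteration 3/4 --
  FD 10: (10,-10) -> (0,-10) [heading=180, draw]
  RT 90: heading 180 -> 90
  -- iteration 4/4 --
  FD 10: (0,-10) -> (0,0) [heading=90, draw]
  RT 90: heading 90 -> 0
]
Final: pos=(0,0), heading=0, 4 segment(s) drawn

Start position: (0, 0)
Final position: (0, 0)
Distance = 0; < 1e-6 -> CLOSED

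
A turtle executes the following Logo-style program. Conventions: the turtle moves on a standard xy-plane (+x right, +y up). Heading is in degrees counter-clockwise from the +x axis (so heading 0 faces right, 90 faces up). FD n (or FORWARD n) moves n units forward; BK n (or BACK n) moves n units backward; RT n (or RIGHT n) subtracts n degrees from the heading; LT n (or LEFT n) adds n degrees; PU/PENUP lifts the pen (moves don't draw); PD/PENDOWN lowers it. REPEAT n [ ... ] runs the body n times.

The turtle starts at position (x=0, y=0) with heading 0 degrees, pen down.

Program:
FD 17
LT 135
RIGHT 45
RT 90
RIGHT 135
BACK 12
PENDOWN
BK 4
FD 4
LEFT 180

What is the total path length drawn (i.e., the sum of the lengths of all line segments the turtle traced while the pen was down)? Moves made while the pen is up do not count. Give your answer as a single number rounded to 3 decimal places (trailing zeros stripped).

Executing turtle program step by step:
Start: pos=(0,0), heading=0, pen down
FD 17: (0,0) -> (17,0) [heading=0, draw]
LT 135: heading 0 -> 135
RT 45: heading 135 -> 90
RT 90: heading 90 -> 0
RT 135: heading 0 -> 225
BK 12: (17,0) -> (25.485,8.485) [heading=225, draw]
PD: pen down
BK 4: (25.485,8.485) -> (28.314,11.314) [heading=225, draw]
FD 4: (28.314,11.314) -> (25.485,8.485) [heading=225, draw]
LT 180: heading 225 -> 45
Final: pos=(25.485,8.485), heading=45, 4 segment(s) drawn

Segment lengths:
  seg 1: (0,0) -> (17,0), length = 17
  seg 2: (17,0) -> (25.485,8.485), length = 12
  seg 3: (25.485,8.485) -> (28.314,11.314), length = 4
  seg 4: (28.314,11.314) -> (25.485,8.485), length = 4
Total = 37

Answer: 37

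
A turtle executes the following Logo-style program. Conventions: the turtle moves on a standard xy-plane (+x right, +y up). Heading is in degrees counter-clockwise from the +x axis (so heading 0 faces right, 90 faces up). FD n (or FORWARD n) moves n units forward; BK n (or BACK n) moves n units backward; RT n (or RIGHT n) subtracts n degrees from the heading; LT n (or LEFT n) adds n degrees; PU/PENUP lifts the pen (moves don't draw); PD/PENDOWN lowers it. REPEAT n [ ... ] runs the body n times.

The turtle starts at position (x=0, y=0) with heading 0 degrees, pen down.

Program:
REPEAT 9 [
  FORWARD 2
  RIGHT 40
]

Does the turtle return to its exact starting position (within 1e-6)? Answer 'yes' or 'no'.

Answer: yes

Derivation:
Executing turtle program step by step:
Start: pos=(0,0), heading=0, pen down
REPEAT 9 [
  -- iteration 1/9 --
  FD 2: (0,0) -> (2,0) [heading=0, draw]
  RT 40: heading 0 -> 320
  -- iteration 2/9 --
  FD 2: (2,0) -> (3.532,-1.286) [heading=320, draw]
  RT 40: heading 320 -> 280
  -- iteration 3/9 --
  FD 2: (3.532,-1.286) -> (3.879,-3.255) [heading=280, draw]
  RT 40: heading 280 -> 240
  -- iteration 4/9 --
  FD 2: (3.879,-3.255) -> (2.879,-4.987) [heading=240, draw]
  RT 40: heading 240 -> 200
  -- iteration 5/9 --
  FD 2: (2.879,-4.987) -> (1,-5.671) [heading=200, draw]
  RT 40: heading 200 -> 160
  -- iteration 6/9 --
  FD 2: (1,-5.671) -> (-0.879,-4.987) [heading=160, draw]
  RT 40: heading 160 -> 120
  -- iteration 7/9 --
  FD 2: (-0.879,-4.987) -> (-1.879,-3.255) [heading=120, draw]
  RT 40: heading 120 -> 80
  -- iteration 8/9 --
  FD 2: (-1.879,-3.255) -> (-1.532,-1.286) [heading=80, draw]
  RT 40: heading 80 -> 40
  -- iteration 9/9 --
  FD 2: (-1.532,-1.286) -> (0,0) [heading=40, draw]
  RT 40: heading 40 -> 0
]
Final: pos=(0,0), heading=0, 9 segment(s) drawn

Start position: (0, 0)
Final position: (0, 0)
Distance = 0; < 1e-6 -> CLOSED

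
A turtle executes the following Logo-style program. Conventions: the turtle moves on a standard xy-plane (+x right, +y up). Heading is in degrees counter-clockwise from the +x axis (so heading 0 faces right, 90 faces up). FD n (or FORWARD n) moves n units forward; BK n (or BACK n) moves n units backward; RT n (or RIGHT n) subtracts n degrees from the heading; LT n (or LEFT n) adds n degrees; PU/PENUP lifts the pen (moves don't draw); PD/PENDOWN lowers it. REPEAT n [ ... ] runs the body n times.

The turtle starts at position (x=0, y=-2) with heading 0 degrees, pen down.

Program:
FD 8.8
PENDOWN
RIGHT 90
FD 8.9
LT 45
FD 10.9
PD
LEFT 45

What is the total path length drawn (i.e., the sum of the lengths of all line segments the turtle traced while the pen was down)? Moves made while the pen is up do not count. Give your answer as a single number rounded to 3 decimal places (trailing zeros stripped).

Answer: 28.6

Derivation:
Executing turtle program step by step:
Start: pos=(0,-2), heading=0, pen down
FD 8.8: (0,-2) -> (8.8,-2) [heading=0, draw]
PD: pen down
RT 90: heading 0 -> 270
FD 8.9: (8.8,-2) -> (8.8,-10.9) [heading=270, draw]
LT 45: heading 270 -> 315
FD 10.9: (8.8,-10.9) -> (16.507,-18.607) [heading=315, draw]
PD: pen down
LT 45: heading 315 -> 0
Final: pos=(16.507,-18.607), heading=0, 3 segment(s) drawn

Segment lengths:
  seg 1: (0,-2) -> (8.8,-2), length = 8.8
  seg 2: (8.8,-2) -> (8.8,-10.9), length = 8.9
  seg 3: (8.8,-10.9) -> (16.507,-18.607), length = 10.9
Total = 28.6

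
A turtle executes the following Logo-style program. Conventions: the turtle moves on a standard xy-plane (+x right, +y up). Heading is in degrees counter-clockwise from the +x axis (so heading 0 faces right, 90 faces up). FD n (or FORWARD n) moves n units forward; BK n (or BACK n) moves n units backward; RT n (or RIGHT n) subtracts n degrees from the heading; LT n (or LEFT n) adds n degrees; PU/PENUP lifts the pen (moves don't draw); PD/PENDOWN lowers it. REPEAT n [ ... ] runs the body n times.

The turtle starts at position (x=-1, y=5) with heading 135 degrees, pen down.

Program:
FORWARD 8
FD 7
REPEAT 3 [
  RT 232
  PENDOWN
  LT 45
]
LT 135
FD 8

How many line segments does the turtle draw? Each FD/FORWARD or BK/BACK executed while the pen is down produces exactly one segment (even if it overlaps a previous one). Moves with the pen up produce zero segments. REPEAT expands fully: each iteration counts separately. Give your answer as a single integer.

Answer: 3

Derivation:
Executing turtle program step by step:
Start: pos=(-1,5), heading=135, pen down
FD 8: (-1,5) -> (-6.657,10.657) [heading=135, draw]
FD 7: (-6.657,10.657) -> (-11.607,15.607) [heading=135, draw]
REPEAT 3 [
  -- iteration 1/3 --
  RT 232: heading 135 -> 263
  PD: pen down
  LT 45: heading 263 -> 308
  -- iteration 2/3 --
  RT 232: heading 308 -> 76
  PD: pen down
  LT 45: heading 76 -> 121
  -- iteration 3/3 --
  RT 232: heading 121 -> 249
  PD: pen down
  LT 45: heading 249 -> 294
]
LT 135: heading 294 -> 69
FD 8: (-11.607,15.607) -> (-8.74,23.075) [heading=69, draw]
Final: pos=(-8.74,23.075), heading=69, 3 segment(s) drawn
Segments drawn: 3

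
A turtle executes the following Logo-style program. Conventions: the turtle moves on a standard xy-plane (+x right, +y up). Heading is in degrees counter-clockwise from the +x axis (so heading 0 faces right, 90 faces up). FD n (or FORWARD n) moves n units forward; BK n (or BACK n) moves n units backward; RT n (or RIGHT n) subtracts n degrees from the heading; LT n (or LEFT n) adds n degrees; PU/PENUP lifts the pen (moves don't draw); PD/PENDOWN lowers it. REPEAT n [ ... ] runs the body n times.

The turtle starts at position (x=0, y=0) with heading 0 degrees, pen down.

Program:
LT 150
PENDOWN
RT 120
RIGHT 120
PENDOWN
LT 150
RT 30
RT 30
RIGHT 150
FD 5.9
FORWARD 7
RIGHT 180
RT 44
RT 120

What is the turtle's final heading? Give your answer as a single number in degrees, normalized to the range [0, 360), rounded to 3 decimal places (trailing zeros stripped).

Executing turtle program step by step:
Start: pos=(0,0), heading=0, pen down
LT 150: heading 0 -> 150
PD: pen down
RT 120: heading 150 -> 30
RT 120: heading 30 -> 270
PD: pen down
LT 150: heading 270 -> 60
RT 30: heading 60 -> 30
RT 30: heading 30 -> 0
RT 150: heading 0 -> 210
FD 5.9: (0,0) -> (-5.11,-2.95) [heading=210, draw]
FD 7: (-5.11,-2.95) -> (-11.172,-6.45) [heading=210, draw]
RT 180: heading 210 -> 30
RT 44: heading 30 -> 346
RT 120: heading 346 -> 226
Final: pos=(-11.172,-6.45), heading=226, 2 segment(s) drawn

Answer: 226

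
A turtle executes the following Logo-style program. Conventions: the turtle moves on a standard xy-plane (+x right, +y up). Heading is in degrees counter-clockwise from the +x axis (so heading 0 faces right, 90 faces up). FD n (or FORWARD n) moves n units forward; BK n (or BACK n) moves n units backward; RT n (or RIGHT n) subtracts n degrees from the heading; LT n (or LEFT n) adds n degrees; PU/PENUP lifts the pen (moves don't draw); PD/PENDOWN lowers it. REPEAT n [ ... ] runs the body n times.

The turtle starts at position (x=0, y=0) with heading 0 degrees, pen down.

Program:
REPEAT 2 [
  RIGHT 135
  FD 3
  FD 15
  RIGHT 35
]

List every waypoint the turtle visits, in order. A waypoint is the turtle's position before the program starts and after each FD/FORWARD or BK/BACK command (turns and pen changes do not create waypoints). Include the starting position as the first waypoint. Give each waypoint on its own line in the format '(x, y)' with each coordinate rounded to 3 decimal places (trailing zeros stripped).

Executing turtle program step by step:
Start: pos=(0,0), heading=0, pen down
REPEAT 2 [
  -- iteration 1/2 --
  RT 135: heading 0 -> 225
  FD 3: (0,0) -> (-2.121,-2.121) [heading=225, draw]
  FD 15: (-2.121,-2.121) -> (-12.728,-12.728) [heading=225, draw]
  RT 35: heading 225 -> 190
  -- iteration 2/2 --
  RT 135: heading 190 -> 55
  FD 3: (-12.728,-12.728) -> (-11.007,-10.27) [heading=55, draw]
  FD 15: (-11.007,-10.27) -> (-2.404,2.017) [heading=55, draw]
  RT 35: heading 55 -> 20
]
Final: pos=(-2.404,2.017), heading=20, 4 segment(s) drawn
Waypoints (5 total):
(0, 0)
(-2.121, -2.121)
(-12.728, -12.728)
(-11.007, -10.27)
(-2.404, 2.017)

Answer: (0, 0)
(-2.121, -2.121)
(-12.728, -12.728)
(-11.007, -10.27)
(-2.404, 2.017)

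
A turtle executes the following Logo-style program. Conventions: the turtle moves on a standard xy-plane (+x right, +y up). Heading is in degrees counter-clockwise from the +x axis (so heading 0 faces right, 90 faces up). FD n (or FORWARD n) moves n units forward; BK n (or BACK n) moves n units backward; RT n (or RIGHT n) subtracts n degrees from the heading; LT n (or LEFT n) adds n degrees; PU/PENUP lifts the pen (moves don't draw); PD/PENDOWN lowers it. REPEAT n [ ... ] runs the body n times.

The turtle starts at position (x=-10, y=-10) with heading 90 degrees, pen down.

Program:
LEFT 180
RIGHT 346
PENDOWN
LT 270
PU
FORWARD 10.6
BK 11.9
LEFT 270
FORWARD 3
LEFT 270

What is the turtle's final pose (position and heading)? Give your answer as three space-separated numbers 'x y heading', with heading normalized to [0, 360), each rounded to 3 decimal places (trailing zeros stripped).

Executing turtle program step by step:
Start: pos=(-10,-10), heading=90, pen down
LT 180: heading 90 -> 270
RT 346: heading 270 -> 284
PD: pen down
LT 270: heading 284 -> 194
PU: pen up
FD 10.6: (-10,-10) -> (-20.285,-12.564) [heading=194, move]
BK 11.9: (-20.285,-12.564) -> (-8.739,-9.686) [heading=194, move]
LT 270: heading 194 -> 104
FD 3: (-8.739,-9.686) -> (-9.464,-6.775) [heading=104, move]
LT 270: heading 104 -> 14
Final: pos=(-9.464,-6.775), heading=14, 0 segment(s) drawn

Answer: -9.464 -6.775 14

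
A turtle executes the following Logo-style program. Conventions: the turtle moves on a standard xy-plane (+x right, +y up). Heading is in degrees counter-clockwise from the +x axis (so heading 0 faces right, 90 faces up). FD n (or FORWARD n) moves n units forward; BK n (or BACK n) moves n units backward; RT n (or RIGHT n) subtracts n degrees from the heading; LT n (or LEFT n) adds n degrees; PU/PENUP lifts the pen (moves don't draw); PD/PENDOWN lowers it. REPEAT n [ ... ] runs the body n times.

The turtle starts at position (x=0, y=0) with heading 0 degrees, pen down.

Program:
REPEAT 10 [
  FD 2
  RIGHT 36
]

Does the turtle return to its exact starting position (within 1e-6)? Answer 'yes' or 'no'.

Answer: yes

Derivation:
Executing turtle program step by step:
Start: pos=(0,0), heading=0, pen down
REPEAT 10 [
  -- iteration 1/10 --
  FD 2: (0,0) -> (2,0) [heading=0, draw]
  RT 36: heading 0 -> 324
  -- iteration 2/10 --
  FD 2: (2,0) -> (3.618,-1.176) [heading=324, draw]
  RT 36: heading 324 -> 288
  -- iteration 3/10 --
  FD 2: (3.618,-1.176) -> (4.236,-3.078) [heading=288, draw]
  RT 36: heading 288 -> 252
  -- iteration 4/10 --
  FD 2: (4.236,-3.078) -> (3.618,-4.98) [heading=252, draw]
  RT 36: heading 252 -> 216
  -- iteration 5/10 --
  FD 2: (3.618,-4.98) -> (2,-6.155) [heading=216, draw]
  RT 36: heading 216 -> 180
  -- iteration 6/10 --
  FD 2: (2,-6.155) -> (0,-6.155) [heading=180, draw]
  RT 36: heading 180 -> 144
  -- iteration 7/10 --
  FD 2: (0,-6.155) -> (-1.618,-4.98) [heading=144, draw]
  RT 36: heading 144 -> 108
  -- iteration 8/10 --
  FD 2: (-1.618,-4.98) -> (-2.236,-3.078) [heading=108, draw]
  RT 36: heading 108 -> 72
  -- iteration 9/10 --
  FD 2: (-2.236,-3.078) -> (-1.618,-1.176) [heading=72, draw]
  RT 36: heading 72 -> 36
  -- iteration 10/10 --
  FD 2: (-1.618,-1.176) -> (0,0) [heading=36, draw]
  RT 36: heading 36 -> 0
]
Final: pos=(0,0), heading=0, 10 segment(s) drawn

Start position: (0, 0)
Final position: (0, 0)
Distance = 0; < 1e-6 -> CLOSED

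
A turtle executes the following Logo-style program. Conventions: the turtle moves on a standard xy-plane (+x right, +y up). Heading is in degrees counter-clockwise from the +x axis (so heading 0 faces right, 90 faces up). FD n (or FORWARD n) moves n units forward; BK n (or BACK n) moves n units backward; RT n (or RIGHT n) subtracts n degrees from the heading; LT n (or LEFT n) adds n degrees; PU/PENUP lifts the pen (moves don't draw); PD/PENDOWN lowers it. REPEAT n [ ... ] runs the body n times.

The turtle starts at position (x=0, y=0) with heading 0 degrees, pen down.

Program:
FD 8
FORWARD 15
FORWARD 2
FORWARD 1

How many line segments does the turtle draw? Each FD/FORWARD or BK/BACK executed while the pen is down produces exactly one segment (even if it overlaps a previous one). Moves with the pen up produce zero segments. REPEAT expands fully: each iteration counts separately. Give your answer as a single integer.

Answer: 4

Derivation:
Executing turtle program step by step:
Start: pos=(0,0), heading=0, pen down
FD 8: (0,0) -> (8,0) [heading=0, draw]
FD 15: (8,0) -> (23,0) [heading=0, draw]
FD 2: (23,0) -> (25,0) [heading=0, draw]
FD 1: (25,0) -> (26,0) [heading=0, draw]
Final: pos=(26,0), heading=0, 4 segment(s) drawn
Segments drawn: 4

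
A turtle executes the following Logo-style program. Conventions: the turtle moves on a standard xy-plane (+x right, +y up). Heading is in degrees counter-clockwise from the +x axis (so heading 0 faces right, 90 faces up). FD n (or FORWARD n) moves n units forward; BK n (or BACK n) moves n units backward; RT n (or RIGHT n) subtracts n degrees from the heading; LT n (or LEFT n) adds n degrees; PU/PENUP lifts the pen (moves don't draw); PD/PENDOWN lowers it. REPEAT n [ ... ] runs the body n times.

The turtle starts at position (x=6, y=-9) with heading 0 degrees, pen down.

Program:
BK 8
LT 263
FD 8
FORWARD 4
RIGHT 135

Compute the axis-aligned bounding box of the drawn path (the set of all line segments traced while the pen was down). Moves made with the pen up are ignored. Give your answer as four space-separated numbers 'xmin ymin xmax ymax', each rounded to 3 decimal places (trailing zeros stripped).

Executing turtle program step by step:
Start: pos=(6,-9), heading=0, pen down
BK 8: (6,-9) -> (-2,-9) [heading=0, draw]
LT 263: heading 0 -> 263
FD 8: (-2,-9) -> (-2.975,-16.94) [heading=263, draw]
FD 4: (-2.975,-16.94) -> (-3.462,-20.911) [heading=263, draw]
RT 135: heading 263 -> 128
Final: pos=(-3.462,-20.911), heading=128, 3 segment(s) drawn

Segment endpoints: x in {-3.462, -2.975, -2, 6}, y in {-20.911, -16.94, -9}
xmin=-3.462, ymin=-20.911, xmax=6, ymax=-9

Answer: -3.462 -20.911 6 -9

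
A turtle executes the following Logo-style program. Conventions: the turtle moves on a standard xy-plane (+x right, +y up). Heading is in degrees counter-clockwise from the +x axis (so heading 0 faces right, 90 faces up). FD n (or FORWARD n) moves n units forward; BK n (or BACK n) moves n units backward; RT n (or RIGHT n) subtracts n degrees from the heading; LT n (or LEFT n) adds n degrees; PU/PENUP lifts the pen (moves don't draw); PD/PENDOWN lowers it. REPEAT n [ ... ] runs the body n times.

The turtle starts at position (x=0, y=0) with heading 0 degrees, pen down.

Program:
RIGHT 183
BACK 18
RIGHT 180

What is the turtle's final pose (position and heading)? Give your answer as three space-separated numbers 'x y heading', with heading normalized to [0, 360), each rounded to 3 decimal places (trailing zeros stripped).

Executing turtle program step by step:
Start: pos=(0,0), heading=0, pen down
RT 183: heading 0 -> 177
BK 18: (0,0) -> (17.975,-0.942) [heading=177, draw]
RT 180: heading 177 -> 357
Final: pos=(17.975,-0.942), heading=357, 1 segment(s) drawn

Answer: 17.975 -0.942 357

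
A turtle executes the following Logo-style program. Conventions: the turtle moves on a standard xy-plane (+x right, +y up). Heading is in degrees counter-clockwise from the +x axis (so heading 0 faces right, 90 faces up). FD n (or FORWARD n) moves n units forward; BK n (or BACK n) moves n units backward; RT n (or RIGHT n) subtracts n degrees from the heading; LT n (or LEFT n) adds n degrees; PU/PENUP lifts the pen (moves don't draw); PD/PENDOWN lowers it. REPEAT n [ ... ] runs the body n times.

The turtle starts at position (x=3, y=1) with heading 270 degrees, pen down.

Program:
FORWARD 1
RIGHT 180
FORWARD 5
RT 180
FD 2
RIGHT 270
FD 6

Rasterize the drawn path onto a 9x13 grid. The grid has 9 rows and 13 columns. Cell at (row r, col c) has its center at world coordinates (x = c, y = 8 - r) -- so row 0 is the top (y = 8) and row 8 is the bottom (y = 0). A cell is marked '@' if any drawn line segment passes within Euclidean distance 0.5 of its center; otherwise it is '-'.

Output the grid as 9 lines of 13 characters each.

Answer: -------------
-------------
-------------
---@---------
---@---------
---@@@@@@@---
---@---------
---@---------
---@---------

Derivation:
Segment 0: (3,1) -> (3,0)
Segment 1: (3,0) -> (3,5)
Segment 2: (3,5) -> (3,3)
Segment 3: (3,3) -> (9,3)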